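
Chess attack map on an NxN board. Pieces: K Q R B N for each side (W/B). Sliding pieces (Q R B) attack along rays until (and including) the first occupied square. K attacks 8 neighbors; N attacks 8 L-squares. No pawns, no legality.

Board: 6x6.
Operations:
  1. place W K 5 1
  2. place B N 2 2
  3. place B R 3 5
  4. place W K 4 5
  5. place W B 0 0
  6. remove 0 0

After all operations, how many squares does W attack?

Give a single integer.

Answer: 10

Derivation:
Op 1: place WK@(5,1)
Op 2: place BN@(2,2)
Op 3: place BR@(3,5)
Op 4: place WK@(4,5)
Op 5: place WB@(0,0)
Op 6: remove (0,0)
Per-piece attacks for W:
  WK@(4,5): attacks (4,4) (5,5) (3,5) (5,4) (3,4)
  WK@(5,1): attacks (5,2) (5,0) (4,1) (4,2) (4,0)
Union (10 distinct): (3,4) (3,5) (4,0) (4,1) (4,2) (4,4) (5,0) (5,2) (5,4) (5,5)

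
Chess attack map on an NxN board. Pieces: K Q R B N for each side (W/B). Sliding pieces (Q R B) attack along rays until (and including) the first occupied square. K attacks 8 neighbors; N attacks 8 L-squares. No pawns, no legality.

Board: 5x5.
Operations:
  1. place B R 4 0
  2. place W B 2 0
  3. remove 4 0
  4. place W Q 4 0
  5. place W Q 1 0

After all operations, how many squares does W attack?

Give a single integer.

Op 1: place BR@(4,0)
Op 2: place WB@(2,0)
Op 3: remove (4,0)
Op 4: place WQ@(4,0)
Op 5: place WQ@(1,0)
Per-piece attacks for W:
  WQ@(1,0): attacks (1,1) (1,2) (1,3) (1,4) (2,0) (0,0) (2,1) (3,2) (4,3) (0,1) [ray(1,0) blocked at (2,0)]
  WB@(2,0): attacks (3,1) (4,2) (1,1) (0,2)
  WQ@(4,0): attacks (4,1) (4,2) (4,3) (4,4) (3,0) (2,0) (3,1) (2,2) (1,3) (0,4) [ray(-1,0) blocked at (2,0)]
Union (18 distinct): (0,0) (0,1) (0,2) (0,4) (1,1) (1,2) (1,3) (1,4) (2,0) (2,1) (2,2) (3,0) (3,1) (3,2) (4,1) (4,2) (4,3) (4,4)

Answer: 18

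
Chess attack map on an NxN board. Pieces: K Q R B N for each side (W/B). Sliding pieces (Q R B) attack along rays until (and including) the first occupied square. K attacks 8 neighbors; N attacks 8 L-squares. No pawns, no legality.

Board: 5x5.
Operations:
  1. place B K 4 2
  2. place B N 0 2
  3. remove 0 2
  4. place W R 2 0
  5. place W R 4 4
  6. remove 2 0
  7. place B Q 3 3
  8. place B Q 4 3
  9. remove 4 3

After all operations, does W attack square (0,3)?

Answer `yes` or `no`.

Answer: no

Derivation:
Op 1: place BK@(4,2)
Op 2: place BN@(0,2)
Op 3: remove (0,2)
Op 4: place WR@(2,0)
Op 5: place WR@(4,4)
Op 6: remove (2,0)
Op 7: place BQ@(3,3)
Op 8: place BQ@(4,3)
Op 9: remove (4,3)
Per-piece attacks for W:
  WR@(4,4): attacks (4,3) (4,2) (3,4) (2,4) (1,4) (0,4) [ray(0,-1) blocked at (4,2)]
W attacks (0,3): no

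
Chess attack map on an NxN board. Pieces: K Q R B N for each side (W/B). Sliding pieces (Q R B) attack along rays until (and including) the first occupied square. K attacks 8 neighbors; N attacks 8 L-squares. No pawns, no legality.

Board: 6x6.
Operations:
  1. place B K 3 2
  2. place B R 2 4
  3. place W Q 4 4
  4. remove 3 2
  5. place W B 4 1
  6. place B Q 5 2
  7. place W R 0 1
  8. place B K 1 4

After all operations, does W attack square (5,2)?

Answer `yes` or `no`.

Answer: yes

Derivation:
Op 1: place BK@(3,2)
Op 2: place BR@(2,4)
Op 3: place WQ@(4,4)
Op 4: remove (3,2)
Op 5: place WB@(4,1)
Op 6: place BQ@(5,2)
Op 7: place WR@(0,1)
Op 8: place BK@(1,4)
Per-piece attacks for W:
  WR@(0,1): attacks (0,2) (0,3) (0,4) (0,5) (0,0) (1,1) (2,1) (3,1) (4,1) [ray(1,0) blocked at (4,1)]
  WB@(4,1): attacks (5,2) (5,0) (3,2) (2,3) (1,4) (3,0) [ray(1,1) blocked at (5,2); ray(-1,1) blocked at (1,4)]
  WQ@(4,4): attacks (4,5) (4,3) (4,2) (4,1) (5,4) (3,4) (2,4) (5,5) (5,3) (3,5) (3,3) (2,2) (1,1) (0,0) [ray(0,-1) blocked at (4,1); ray(-1,0) blocked at (2,4)]
W attacks (5,2): yes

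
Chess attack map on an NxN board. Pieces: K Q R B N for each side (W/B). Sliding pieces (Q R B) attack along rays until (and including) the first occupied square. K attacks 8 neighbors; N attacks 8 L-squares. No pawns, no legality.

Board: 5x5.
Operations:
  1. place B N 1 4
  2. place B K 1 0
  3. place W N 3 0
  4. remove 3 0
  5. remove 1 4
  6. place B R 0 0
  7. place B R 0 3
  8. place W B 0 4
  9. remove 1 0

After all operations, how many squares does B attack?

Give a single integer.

Answer: 13

Derivation:
Op 1: place BN@(1,4)
Op 2: place BK@(1,0)
Op 3: place WN@(3,0)
Op 4: remove (3,0)
Op 5: remove (1,4)
Op 6: place BR@(0,0)
Op 7: place BR@(0,3)
Op 8: place WB@(0,4)
Op 9: remove (1,0)
Per-piece attacks for B:
  BR@(0,0): attacks (0,1) (0,2) (0,3) (1,0) (2,0) (3,0) (4,0) [ray(0,1) blocked at (0,3)]
  BR@(0,3): attacks (0,4) (0,2) (0,1) (0,0) (1,3) (2,3) (3,3) (4,3) [ray(0,1) blocked at (0,4); ray(0,-1) blocked at (0,0)]
Union (13 distinct): (0,0) (0,1) (0,2) (0,3) (0,4) (1,0) (1,3) (2,0) (2,3) (3,0) (3,3) (4,0) (4,3)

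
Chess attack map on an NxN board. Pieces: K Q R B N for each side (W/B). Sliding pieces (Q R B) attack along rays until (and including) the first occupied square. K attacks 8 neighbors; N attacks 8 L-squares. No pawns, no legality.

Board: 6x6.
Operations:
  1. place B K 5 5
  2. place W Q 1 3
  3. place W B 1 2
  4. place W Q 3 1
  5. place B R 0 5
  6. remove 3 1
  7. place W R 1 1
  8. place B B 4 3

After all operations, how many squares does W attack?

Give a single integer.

Op 1: place BK@(5,5)
Op 2: place WQ@(1,3)
Op 3: place WB@(1,2)
Op 4: place WQ@(3,1)
Op 5: place BR@(0,5)
Op 6: remove (3,1)
Op 7: place WR@(1,1)
Op 8: place BB@(4,3)
Per-piece attacks for W:
  WR@(1,1): attacks (1,2) (1,0) (2,1) (3,1) (4,1) (5,1) (0,1) [ray(0,1) blocked at (1,2)]
  WB@(1,2): attacks (2,3) (3,4) (4,5) (2,1) (3,0) (0,3) (0,1)
  WQ@(1,3): attacks (1,4) (1,5) (1,2) (2,3) (3,3) (4,3) (0,3) (2,4) (3,5) (2,2) (3,1) (4,0) (0,4) (0,2) [ray(0,-1) blocked at (1,2); ray(1,0) blocked at (4,3)]
Union (22 distinct): (0,1) (0,2) (0,3) (0,4) (1,0) (1,2) (1,4) (1,5) (2,1) (2,2) (2,3) (2,4) (3,0) (3,1) (3,3) (3,4) (3,5) (4,0) (4,1) (4,3) (4,5) (5,1)

Answer: 22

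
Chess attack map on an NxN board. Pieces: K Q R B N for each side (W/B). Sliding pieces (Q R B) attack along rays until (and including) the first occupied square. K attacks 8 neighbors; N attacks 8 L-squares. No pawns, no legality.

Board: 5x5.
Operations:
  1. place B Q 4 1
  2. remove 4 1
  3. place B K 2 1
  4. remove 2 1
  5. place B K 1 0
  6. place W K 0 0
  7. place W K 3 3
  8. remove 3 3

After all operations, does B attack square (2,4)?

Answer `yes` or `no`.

Answer: no

Derivation:
Op 1: place BQ@(4,1)
Op 2: remove (4,1)
Op 3: place BK@(2,1)
Op 4: remove (2,1)
Op 5: place BK@(1,0)
Op 6: place WK@(0,0)
Op 7: place WK@(3,3)
Op 8: remove (3,3)
Per-piece attacks for B:
  BK@(1,0): attacks (1,1) (2,0) (0,0) (2,1) (0,1)
B attacks (2,4): no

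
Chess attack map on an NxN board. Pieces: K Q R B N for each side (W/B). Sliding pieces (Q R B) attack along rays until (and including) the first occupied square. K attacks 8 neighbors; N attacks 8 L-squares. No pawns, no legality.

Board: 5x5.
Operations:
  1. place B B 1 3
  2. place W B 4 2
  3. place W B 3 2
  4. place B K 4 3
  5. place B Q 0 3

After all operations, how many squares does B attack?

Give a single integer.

Op 1: place BB@(1,3)
Op 2: place WB@(4,2)
Op 3: place WB@(3,2)
Op 4: place BK@(4,3)
Op 5: place BQ@(0,3)
Per-piece attacks for B:
  BQ@(0,3): attacks (0,4) (0,2) (0,1) (0,0) (1,3) (1,4) (1,2) (2,1) (3,0) [ray(1,0) blocked at (1,3)]
  BB@(1,3): attacks (2,4) (2,2) (3,1) (4,0) (0,4) (0,2)
  BK@(4,3): attacks (4,4) (4,2) (3,3) (3,4) (3,2)
Union (18 distinct): (0,0) (0,1) (0,2) (0,4) (1,2) (1,3) (1,4) (2,1) (2,2) (2,4) (3,0) (3,1) (3,2) (3,3) (3,4) (4,0) (4,2) (4,4)

Answer: 18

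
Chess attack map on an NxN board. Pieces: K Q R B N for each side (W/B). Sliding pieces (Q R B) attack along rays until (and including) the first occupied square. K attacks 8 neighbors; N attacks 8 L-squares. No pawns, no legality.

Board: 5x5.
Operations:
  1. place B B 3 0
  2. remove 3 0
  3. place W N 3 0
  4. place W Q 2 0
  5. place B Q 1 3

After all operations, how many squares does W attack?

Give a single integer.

Answer: 11

Derivation:
Op 1: place BB@(3,0)
Op 2: remove (3,0)
Op 3: place WN@(3,0)
Op 4: place WQ@(2,0)
Op 5: place BQ@(1,3)
Per-piece attacks for W:
  WQ@(2,0): attacks (2,1) (2,2) (2,3) (2,4) (3,0) (1,0) (0,0) (3,1) (4,2) (1,1) (0,2) [ray(1,0) blocked at (3,0)]
  WN@(3,0): attacks (4,2) (2,2) (1,1)
Union (11 distinct): (0,0) (0,2) (1,0) (1,1) (2,1) (2,2) (2,3) (2,4) (3,0) (3,1) (4,2)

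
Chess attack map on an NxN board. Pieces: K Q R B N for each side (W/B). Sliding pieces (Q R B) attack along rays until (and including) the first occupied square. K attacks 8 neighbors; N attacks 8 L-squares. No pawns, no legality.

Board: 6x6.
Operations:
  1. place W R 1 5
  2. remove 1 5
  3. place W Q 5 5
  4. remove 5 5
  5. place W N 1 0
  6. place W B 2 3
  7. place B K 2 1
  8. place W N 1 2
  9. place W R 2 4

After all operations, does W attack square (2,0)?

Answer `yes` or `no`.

Op 1: place WR@(1,5)
Op 2: remove (1,5)
Op 3: place WQ@(5,5)
Op 4: remove (5,5)
Op 5: place WN@(1,0)
Op 6: place WB@(2,3)
Op 7: place BK@(2,1)
Op 8: place WN@(1,2)
Op 9: place WR@(2,4)
Per-piece attacks for W:
  WN@(1,0): attacks (2,2) (3,1) (0,2)
  WN@(1,2): attacks (2,4) (3,3) (0,4) (2,0) (3,1) (0,0)
  WB@(2,3): attacks (3,4) (4,5) (3,2) (4,1) (5,0) (1,4) (0,5) (1,2) [ray(-1,-1) blocked at (1,2)]
  WR@(2,4): attacks (2,5) (2,3) (3,4) (4,4) (5,4) (1,4) (0,4) [ray(0,-1) blocked at (2,3)]
W attacks (2,0): yes

Answer: yes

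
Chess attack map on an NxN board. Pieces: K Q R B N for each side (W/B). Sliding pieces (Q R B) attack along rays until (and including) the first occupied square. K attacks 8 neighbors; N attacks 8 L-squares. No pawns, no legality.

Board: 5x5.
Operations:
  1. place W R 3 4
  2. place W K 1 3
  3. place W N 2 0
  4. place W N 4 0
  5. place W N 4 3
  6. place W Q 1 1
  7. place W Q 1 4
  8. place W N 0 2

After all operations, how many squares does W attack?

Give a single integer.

Op 1: place WR@(3,4)
Op 2: place WK@(1,3)
Op 3: place WN@(2,0)
Op 4: place WN@(4,0)
Op 5: place WN@(4,3)
Op 6: place WQ@(1,1)
Op 7: place WQ@(1,4)
Op 8: place WN@(0,2)
Per-piece attacks for W:
  WN@(0,2): attacks (1,4) (2,3) (1,0) (2,1)
  WQ@(1,1): attacks (1,2) (1,3) (1,0) (2,1) (3,1) (4,1) (0,1) (2,2) (3,3) (4,4) (2,0) (0,2) (0,0) [ray(0,1) blocked at (1,3); ray(1,-1) blocked at (2,0); ray(-1,1) blocked at (0,2)]
  WK@(1,3): attacks (1,4) (1,2) (2,3) (0,3) (2,4) (2,2) (0,4) (0,2)
  WQ@(1,4): attacks (1,3) (2,4) (3,4) (0,4) (2,3) (3,2) (4,1) (0,3) [ray(0,-1) blocked at (1,3); ray(1,0) blocked at (3,4)]
  WN@(2,0): attacks (3,2) (4,1) (1,2) (0,1)
  WR@(3,4): attacks (3,3) (3,2) (3,1) (3,0) (4,4) (2,4) (1,4) [ray(-1,0) blocked at (1,4)]
  WN@(4,0): attacks (3,2) (2,1)
  WN@(4,3): attacks (2,4) (3,1) (2,2)
Union (21 distinct): (0,0) (0,1) (0,2) (0,3) (0,4) (1,0) (1,2) (1,3) (1,4) (2,0) (2,1) (2,2) (2,3) (2,4) (3,0) (3,1) (3,2) (3,3) (3,4) (4,1) (4,4)

Answer: 21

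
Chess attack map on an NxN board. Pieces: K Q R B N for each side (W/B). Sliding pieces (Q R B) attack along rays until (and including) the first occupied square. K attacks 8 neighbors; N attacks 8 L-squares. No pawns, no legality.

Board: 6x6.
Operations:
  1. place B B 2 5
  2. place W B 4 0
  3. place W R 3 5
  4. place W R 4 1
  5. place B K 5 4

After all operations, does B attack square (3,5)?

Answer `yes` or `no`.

Op 1: place BB@(2,5)
Op 2: place WB@(4,0)
Op 3: place WR@(3,5)
Op 4: place WR@(4,1)
Op 5: place BK@(5,4)
Per-piece attacks for B:
  BB@(2,5): attacks (3,4) (4,3) (5,2) (1,4) (0,3)
  BK@(5,4): attacks (5,5) (5,3) (4,4) (4,5) (4,3)
B attacks (3,5): no

Answer: no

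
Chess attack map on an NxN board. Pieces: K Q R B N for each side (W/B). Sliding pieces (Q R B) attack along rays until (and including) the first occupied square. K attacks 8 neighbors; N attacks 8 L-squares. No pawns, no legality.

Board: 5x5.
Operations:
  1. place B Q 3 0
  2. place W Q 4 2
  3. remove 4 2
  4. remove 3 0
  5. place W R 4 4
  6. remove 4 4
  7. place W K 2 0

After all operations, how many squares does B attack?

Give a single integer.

Answer: 0

Derivation:
Op 1: place BQ@(3,0)
Op 2: place WQ@(4,2)
Op 3: remove (4,2)
Op 4: remove (3,0)
Op 5: place WR@(4,4)
Op 6: remove (4,4)
Op 7: place WK@(2,0)
Per-piece attacks for B:
Union (0 distinct): (none)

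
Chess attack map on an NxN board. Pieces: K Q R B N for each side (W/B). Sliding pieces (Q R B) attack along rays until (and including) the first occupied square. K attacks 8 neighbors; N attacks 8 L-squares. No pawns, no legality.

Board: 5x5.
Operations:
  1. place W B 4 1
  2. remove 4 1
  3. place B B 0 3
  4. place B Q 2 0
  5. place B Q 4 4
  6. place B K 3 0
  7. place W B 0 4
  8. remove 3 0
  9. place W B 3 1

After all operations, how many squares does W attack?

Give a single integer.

Op 1: place WB@(4,1)
Op 2: remove (4,1)
Op 3: place BB@(0,3)
Op 4: place BQ@(2,0)
Op 5: place BQ@(4,4)
Op 6: place BK@(3,0)
Op 7: place WB@(0,4)
Op 8: remove (3,0)
Op 9: place WB@(3,1)
Per-piece attacks for W:
  WB@(0,4): attacks (1,3) (2,2) (3,1) [ray(1,-1) blocked at (3,1)]
  WB@(3,1): attacks (4,2) (4,0) (2,2) (1,3) (0,4) (2,0) [ray(-1,1) blocked at (0,4); ray(-1,-1) blocked at (2,0)]
Union (7 distinct): (0,4) (1,3) (2,0) (2,2) (3,1) (4,0) (4,2)

Answer: 7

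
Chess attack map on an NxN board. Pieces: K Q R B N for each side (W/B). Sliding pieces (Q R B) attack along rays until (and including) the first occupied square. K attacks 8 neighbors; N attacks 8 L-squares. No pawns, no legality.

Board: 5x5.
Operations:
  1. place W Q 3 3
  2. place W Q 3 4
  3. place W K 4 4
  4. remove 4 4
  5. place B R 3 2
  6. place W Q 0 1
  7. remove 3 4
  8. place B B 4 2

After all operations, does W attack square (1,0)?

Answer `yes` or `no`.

Op 1: place WQ@(3,3)
Op 2: place WQ@(3,4)
Op 3: place WK@(4,4)
Op 4: remove (4,4)
Op 5: place BR@(3,2)
Op 6: place WQ@(0,1)
Op 7: remove (3,4)
Op 8: place BB@(4,2)
Per-piece attacks for W:
  WQ@(0,1): attacks (0,2) (0,3) (0,4) (0,0) (1,1) (2,1) (3,1) (4,1) (1,2) (2,3) (3,4) (1,0)
  WQ@(3,3): attacks (3,4) (3,2) (4,3) (2,3) (1,3) (0,3) (4,4) (4,2) (2,4) (2,2) (1,1) (0,0) [ray(0,-1) blocked at (3,2); ray(1,-1) blocked at (4,2)]
W attacks (1,0): yes

Answer: yes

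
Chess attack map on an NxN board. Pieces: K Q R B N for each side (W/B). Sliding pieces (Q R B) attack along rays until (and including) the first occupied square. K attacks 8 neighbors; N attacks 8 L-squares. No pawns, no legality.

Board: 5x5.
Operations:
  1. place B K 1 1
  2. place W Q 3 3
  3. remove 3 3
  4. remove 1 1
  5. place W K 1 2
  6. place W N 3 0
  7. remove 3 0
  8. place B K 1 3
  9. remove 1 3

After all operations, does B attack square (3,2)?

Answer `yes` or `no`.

Op 1: place BK@(1,1)
Op 2: place WQ@(3,3)
Op 3: remove (3,3)
Op 4: remove (1,1)
Op 5: place WK@(1,2)
Op 6: place WN@(3,0)
Op 7: remove (3,0)
Op 8: place BK@(1,3)
Op 9: remove (1,3)
Per-piece attacks for B:
B attacks (3,2): no

Answer: no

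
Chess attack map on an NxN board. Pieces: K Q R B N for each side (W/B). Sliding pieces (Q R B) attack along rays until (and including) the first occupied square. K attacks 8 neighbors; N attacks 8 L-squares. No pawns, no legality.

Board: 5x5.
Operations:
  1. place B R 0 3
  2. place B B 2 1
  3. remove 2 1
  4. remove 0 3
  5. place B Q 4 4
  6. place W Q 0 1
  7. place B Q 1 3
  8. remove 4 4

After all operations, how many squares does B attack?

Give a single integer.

Answer: 14

Derivation:
Op 1: place BR@(0,3)
Op 2: place BB@(2,1)
Op 3: remove (2,1)
Op 4: remove (0,3)
Op 5: place BQ@(4,4)
Op 6: place WQ@(0,1)
Op 7: place BQ@(1,3)
Op 8: remove (4,4)
Per-piece attacks for B:
  BQ@(1,3): attacks (1,4) (1,2) (1,1) (1,0) (2,3) (3,3) (4,3) (0,3) (2,4) (2,2) (3,1) (4,0) (0,4) (0,2)
Union (14 distinct): (0,2) (0,3) (0,4) (1,0) (1,1) (1,2) (1,4) (2,2) (2,3) (2,4) (3,1) (3,3) (4,0) (4,3)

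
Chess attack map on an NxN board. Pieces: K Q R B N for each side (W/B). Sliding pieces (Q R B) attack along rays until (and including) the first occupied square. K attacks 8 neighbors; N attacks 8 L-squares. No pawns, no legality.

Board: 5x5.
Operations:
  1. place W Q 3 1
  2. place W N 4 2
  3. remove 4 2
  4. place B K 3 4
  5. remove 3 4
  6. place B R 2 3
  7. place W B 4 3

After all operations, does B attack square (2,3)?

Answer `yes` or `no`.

Answer: no

Derivation:
Op 1: place WQ@(3,1)
Op 2: place WN@(4,2)
Op 3: remove (4,2)
Op 4: place BK@(3,4)
Op 5: remove (3,4)
Op 6: place BR@(2,3)
Op 7: place WB@(4,3)
Per-piece attacks for B:
  BR@(2,3): attacks (2,4) (2,2) (2,1) (2,0) (3,3) (4,3) (1,3) (0,3) [ray(1,0) blocked at (4,3)]
B attacks (2,3): no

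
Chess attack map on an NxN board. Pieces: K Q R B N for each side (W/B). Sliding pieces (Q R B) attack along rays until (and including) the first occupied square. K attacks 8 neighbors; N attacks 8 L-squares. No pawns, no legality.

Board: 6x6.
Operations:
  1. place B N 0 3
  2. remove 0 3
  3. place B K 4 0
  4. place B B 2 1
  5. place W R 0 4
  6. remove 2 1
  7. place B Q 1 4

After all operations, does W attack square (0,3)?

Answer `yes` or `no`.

Answer: yes

Derivation:
Op 1: place BN@(0,3)
Op 2: remove (0,3)
Op 3: place BK@(4,0)
Op 4: place BB@(2,1)
Op 5: place WR@(0,4)
Op 6: remove (2,1)
Op 7: place BQ@(1,4)
Per-piece attacks for W:
  WR@(0,4): attacks (0,5) (0,3) (0,2) (0,1) (0,0) (1,4) [ray(1,0) blocked at (1,4)]
W attacks (0,3): yes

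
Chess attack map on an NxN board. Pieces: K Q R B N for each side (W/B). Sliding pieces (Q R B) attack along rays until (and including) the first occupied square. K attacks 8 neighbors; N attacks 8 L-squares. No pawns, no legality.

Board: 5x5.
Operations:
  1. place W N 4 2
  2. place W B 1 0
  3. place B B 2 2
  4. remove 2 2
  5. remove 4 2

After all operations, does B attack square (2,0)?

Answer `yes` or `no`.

Answer: no

Derivation:
Op 1: place WN@(4,2)
Op 2: place WB@(1,0)
Op 3: place BB@(2,2)
Op 4: remove (2,2)
Op 5: remove (4,2)
Per-piece attacks for B:
B attacks (2,0): no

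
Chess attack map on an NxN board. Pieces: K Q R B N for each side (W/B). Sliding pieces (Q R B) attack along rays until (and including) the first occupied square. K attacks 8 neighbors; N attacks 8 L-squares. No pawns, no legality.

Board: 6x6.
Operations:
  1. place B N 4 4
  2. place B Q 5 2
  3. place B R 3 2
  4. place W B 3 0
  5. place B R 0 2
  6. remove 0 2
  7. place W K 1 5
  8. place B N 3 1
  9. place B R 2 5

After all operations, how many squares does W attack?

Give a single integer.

Op 1: place BN@(4,4)
Op 2: place BQ@(5,2)
Op 3: place BR@(3,2)
Op 4: place WB@(3,0)
Op 5: place BR@(0,2)
Op 6: remove (0,2)
Op 7: place WK@(1,5)
Op 8: place BN@(3,1)
Op 9: place BR@(2,5)
Per-piece attacks for W:
  WK@(1,5): attacks (1,4) (2,5) (0,5) (2,4) (0,4)
  WB@(3,0): attacks (4,1) (5,2) (2,1) (1,2) (0,3) [ray(1,1) blocked at (5,2)]
Union (10 distinct): (0,3) (0,4) (0,5) (1,2) (1,4) (2,1) (2,4) (2,5) (4,1) (5,2)

Answer: 10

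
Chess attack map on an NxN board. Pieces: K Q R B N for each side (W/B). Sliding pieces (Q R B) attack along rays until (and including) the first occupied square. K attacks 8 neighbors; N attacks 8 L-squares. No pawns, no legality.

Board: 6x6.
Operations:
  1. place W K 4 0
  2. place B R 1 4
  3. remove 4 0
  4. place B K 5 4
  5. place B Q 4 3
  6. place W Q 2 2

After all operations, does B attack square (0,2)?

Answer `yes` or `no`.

Answer: no

Derivation:
Op 1: place WK@(4,0)
Op 2: place BR@(1,4)
Op 3: remove (4,0)
Op 4: place BK@(5,4)
Op 5: place BQ@(4,3)
Op 6: place WQ@(2,2)
Per-piece attacks for B:
  BR@(1,4): attacks (1,5) (1,3) (1,2) (1,1) (1,0) (2,4) (3,4) (4,4) (5,4) (0,4) [ray(1,0) blocked at (5,4)]
  BQ@(4,3): attacks (4,4) (4,5) (4,2) (4,1) (4,0) (5,3) (3,3) (2,3) (1,3) (0,3) (5,4) (5,2) (3,4) (2,5) (3,2) (2,1) (1,0) [ray(1,1) blocked at (5,4)]
  BK@(5,4): attacks (5,5) (5,3) (4,4) (4,5) (4,3)
B attacks (0,2): no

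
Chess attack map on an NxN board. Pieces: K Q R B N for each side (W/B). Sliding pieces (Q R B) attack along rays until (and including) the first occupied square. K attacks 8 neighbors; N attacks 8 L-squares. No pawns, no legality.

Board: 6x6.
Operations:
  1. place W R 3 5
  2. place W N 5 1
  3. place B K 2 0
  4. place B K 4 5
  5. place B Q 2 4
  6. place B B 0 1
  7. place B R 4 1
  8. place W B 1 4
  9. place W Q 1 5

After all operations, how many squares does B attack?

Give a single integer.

Answer: 26

Derivation:
Op 1: place WR@(3,5)
Op 2: place WN@(5,1)
Op 3: place BK@(2,0)
Op 4: place BK@(4,5)
Op 5: place BQ@(2,4)
Op 6: place BB@(0,1)
Op 7: place BR@(4,1)
Op 8: place WB@(1,4)
Op 9: place WQ@(1,5)
Per-piece attacks for B:
  BB@(0,1): attacks (1,2) (2,3) (3,4) (4,5) (1,0) [ray(1,1) blocked at (4,5)]
  BK@(2,0): attacks (2,1) (3,0) (1,0) (3,1) (1,1)
  BQ@(2,4): attacks (2,5) (2,3) (2,2) (2,1) (2,0) (3,4) (4,4) (5,4) (1,4) (3,5) (3,3) (4,2) (5,1) (1,5) (1,3) (0,2) [ray(0,-1) blocked at (2,0); ray(-1,0) blocked at (1,4); ray(1,1) blocked at (3,5); ray(1,-1) blocked at (5,1); ray(-1,1) blocked at (1,5)]
  BR@(4,1): attacks (4,2) (4,3) (4,4) (4,5) (4,0) (5,1) (3,1) (2,1) (1,1) (0,1) [ray(0,1) blocked at (4,5); ray(1,0) blocked at (5,1); ray(-1,0) blocked at (0,1)]
  BK@(4,5): attacks (4,4) (5,5) (3,5) (5,4) (3,4)
Union (26 distinct): (0,1) (0,2) (1,0) (1,1) (1,2) (1,3) (1,4) (1,5) (2,0) (2,1) (2,2) (2,3) (2,5) (3,0) (3,1) (3,3) (3,4) (3,5) (4,0) (4,2) (4,3) (4,4) (4,5) (5,1) (5,4) (5,5)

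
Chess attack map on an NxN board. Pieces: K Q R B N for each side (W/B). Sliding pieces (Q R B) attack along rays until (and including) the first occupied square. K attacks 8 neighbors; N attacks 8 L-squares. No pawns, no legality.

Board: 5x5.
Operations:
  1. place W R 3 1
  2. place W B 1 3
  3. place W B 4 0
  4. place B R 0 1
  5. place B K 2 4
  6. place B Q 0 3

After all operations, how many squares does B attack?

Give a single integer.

Op 1: place WR@(3,1)
Op 2: place WB@(1,3)
Op 3: place WB@(4,0)
Op 4: place BR@(0,1)
Op 5: place BK@(2,4)
Op 6: place BQ@(0,3)
Per-piece attacks for B:
  BR@(0,1): attacks (0,2) (0,3) (0,0) (1,1) (2,1) (3,1) [ray(0,1) blocked at (0,3); ray(1,0) blocked at (3,1)]
  BQ@(0,3): attacks (0,4) (0,2) (0,1) (1,3) (1,4) (1,2) (2,1) (3,0) [ray(0,-1) blocked at (0,1); ray(1,0) blocked at (1,3)]
  BK@(2,4): attacks (2,3) (3,4) (1,4) (3,3) (1,3)
Union (15 distinct): (0,0) (0,1) (0,2) (0,3) (0,4) (1,1) (1,2) (1,3) (1,4) (2,1) (2,3) (3,0) (3,1) (3,3) (3,4)

Answer: 15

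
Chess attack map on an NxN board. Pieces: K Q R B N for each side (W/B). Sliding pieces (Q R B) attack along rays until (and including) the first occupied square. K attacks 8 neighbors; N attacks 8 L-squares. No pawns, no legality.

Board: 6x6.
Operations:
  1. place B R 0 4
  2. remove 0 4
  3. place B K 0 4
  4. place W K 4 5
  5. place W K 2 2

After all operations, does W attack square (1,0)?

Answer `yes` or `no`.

Op 1: place BR@(0,4)
Op 2: remove (0,4)
Op 3: place BK@(0,4)
Op 4: place WK@(4,5)
Op 5: place WK@(2,2)
Per-piece attacks for W:
  WK@(2,2): attacks (2,3) (2,1) (3,2) (1,2) (3,3) (3,1) (1,3) (1,1)
  WK@(4,5): attacks (4,4) (5,5) (3,5) (5,4) (3,4)
W attacks (1,0): no

Answer: no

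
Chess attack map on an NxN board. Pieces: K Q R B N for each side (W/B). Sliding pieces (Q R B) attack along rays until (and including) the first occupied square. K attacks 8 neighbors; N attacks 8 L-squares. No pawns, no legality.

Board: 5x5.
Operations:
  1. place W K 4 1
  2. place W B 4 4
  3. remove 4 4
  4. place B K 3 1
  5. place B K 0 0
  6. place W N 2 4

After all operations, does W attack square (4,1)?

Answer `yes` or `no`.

Answer: no

Derivation:
Op 1: place WK@(4,1)
Op 2: place WB@(4,4)
Op 3: remove (4,4)
Op 4: place BK@(3,1)
Op 5: place BK@(0,0)
Op 6: place WN@(2,4)
Per-piece attacks for W:
  WN@(2,4): attacks (3,2) (4,3) (1,2) (0,3)
  WK@(4,1): attacks (4,2) (4,0) (3,1) (3,2) (3,0)
W attacks (4,1): no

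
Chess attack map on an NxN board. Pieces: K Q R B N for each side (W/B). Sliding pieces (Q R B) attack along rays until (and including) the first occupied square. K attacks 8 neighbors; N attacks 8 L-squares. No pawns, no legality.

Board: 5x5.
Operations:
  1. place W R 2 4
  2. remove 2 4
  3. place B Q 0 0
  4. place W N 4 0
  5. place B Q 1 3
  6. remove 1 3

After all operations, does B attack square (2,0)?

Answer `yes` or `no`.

Op 1: place WR@(2,4)
Op 2: remove (2,4)
Op 3: place BQ@(0,0)
Op 4: place WN@(4,0)
Op 5: place BQ@(1,3)
Op 6: remove (1,3)
Per-piece attacks for B:
  BQ@(0,0): attacks (0,1) (0,2) (0,3) (0,4) (1,0) (2,0) (3,0) (4,0) (1,1) (2,2) (3,3) (4,4) [ray(1,0) blocked at (4,0)]
B attacks (2,0): yes

Answer: yes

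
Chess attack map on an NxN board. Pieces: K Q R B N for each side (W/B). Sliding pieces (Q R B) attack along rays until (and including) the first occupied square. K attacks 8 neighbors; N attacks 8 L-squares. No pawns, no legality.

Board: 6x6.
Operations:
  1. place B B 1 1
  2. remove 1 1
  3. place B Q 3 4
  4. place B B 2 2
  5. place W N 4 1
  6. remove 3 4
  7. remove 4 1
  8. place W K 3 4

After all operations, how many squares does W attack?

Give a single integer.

Op 1: place BB@(1,1)
Op 2: remove (1,1)
Op 3: place BQ@(3,4)
Op 4: place BB@(2,2)
Op 5: place WN@(4,1)
Op 6: remove (3,4)
Op 7: remove (4,1)
Op 8: place WK@(3,4)
Per-piece attacks for W:
  WK@(3,4): attacks (3,5) (3,3) (4,4) (2,4) (4,5) (4,3) (2,5) (2,3)
Union (8 distinct): (2,3) (2,4) (2,5) (3,3) (3,5) (4,3) (4,4) (4,5)

Answer: 8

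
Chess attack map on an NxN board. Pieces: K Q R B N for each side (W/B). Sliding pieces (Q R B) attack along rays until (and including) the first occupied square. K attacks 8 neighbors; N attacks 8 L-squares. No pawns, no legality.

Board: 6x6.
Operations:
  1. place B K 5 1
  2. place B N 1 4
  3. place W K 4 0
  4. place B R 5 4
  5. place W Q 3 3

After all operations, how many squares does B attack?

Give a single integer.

Op 1: place BK@(5,1)
Op 2: place BN@(1,4)
Op 3: place WK@(4,0)
Op 4: place BR@(5,4)
Op 5: place WQ@(3,3)
Per-piece attacks for B:
  BN@(1,4): attacks (3,5) (2,2) (3,3) (0,2)
  BK@(5,1): attacks (5,2) (5,0) (4,1) (4,2) (4,0)
  BR@(5,4): attacks (5,5) (5,3) (5,2) (5,1) (4,4) (3,4) (2,4) (1,4) [ray(0,-1) blocked at (5,1); ray(-1,0) blocked at (1,4)]
Union (16 distinct): (0,2) (1,4) (2,2) (2,4) (3,3) (3,4) (3,5) (4,0) (4,1) (4,2) (4,4) (5,0) (5,1) (5,2) (5,3) (5,5)

Answer: 16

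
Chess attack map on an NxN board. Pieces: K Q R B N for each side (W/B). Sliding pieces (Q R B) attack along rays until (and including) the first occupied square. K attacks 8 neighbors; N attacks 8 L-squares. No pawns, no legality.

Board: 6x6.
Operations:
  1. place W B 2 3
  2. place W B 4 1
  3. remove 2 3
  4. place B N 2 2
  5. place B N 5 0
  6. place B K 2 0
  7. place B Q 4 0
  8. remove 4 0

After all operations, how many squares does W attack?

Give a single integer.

Op 1: place WB@(2,3)
Op 2: place WB@(4,1)
Op 3: remove (2,3)
Op 4: place BN@(2,2)
Op 5: place BN@(5,0)
Op 6: place BK@(2,0)
Op 7: place BQ@(4,0)
Op 8: remove (4,0)
Per-piece attacks for W:
  WB@(4,1): attacks (5,2) (5,0) (3,2) (2,3) (1,4) (0,5) (3,0) [ray(1,-1) blocked at (5,0)]
Union (7 distinct): (0,5) (1,4) (2,3) (3,0) (3,2) (5,0) (5,2)

Answer: 7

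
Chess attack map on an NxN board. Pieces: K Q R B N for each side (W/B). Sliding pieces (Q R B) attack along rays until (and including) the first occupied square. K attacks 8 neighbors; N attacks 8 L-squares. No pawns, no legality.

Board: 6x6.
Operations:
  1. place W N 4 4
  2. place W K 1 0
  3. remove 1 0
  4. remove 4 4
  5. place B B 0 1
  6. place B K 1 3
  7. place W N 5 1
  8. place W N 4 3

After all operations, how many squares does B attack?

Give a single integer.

Op 1: place WN@(4,4)
Op 2: place WK@(1,0)
Op 3: remove (1,0)
Op 4: remove (4,4)
Op 5: place BB@(0,1)
Op 6: place BK@(1,3)
Op 7: place WN@(5,1)
Op 8: place WN@(4,3)
Per-piece attacks for B:
  BB@(0,1): attacks (1,2) (2,3) (3,4) (4,5) (1,0)
  BK@(1,3): attacks (1,4) (1,2) (2,3) (0,3) (2,4) (2,2) (0,4) (0,2)
Union (11 distinct): (0,2) (0,3) (0,4) (1,0) (1,2) (1,4) (2,2) (2,3) (2,4) (3,4) (4,5)

Answer: 11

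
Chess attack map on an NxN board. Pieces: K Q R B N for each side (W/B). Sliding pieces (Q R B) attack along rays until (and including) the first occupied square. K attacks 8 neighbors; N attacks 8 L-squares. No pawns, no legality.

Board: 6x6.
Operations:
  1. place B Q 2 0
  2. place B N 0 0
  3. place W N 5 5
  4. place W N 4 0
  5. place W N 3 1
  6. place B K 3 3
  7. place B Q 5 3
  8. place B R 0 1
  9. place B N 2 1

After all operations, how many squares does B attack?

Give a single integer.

Op 1: place BQ@(2,0)
Op 2: place BN@(0,0)
Op 3: place WN@(5,5)
Op 4: place WN@(4,0)
Op 5: place WN@(3,1)
Op 6: place BK@(3,3)
Op 7: place BQ@(5,3)
Op 8: place BR@(0,1)
Op 9: place BN@(2,1)
Per-piece attacks for B:
  BN@(0,0): attacks (1,2) (2,1)
  BR@(0,1): attacks (0,2) (0,3) (0,4) (0,5) (0,0) (1,1) (2,1) [ray(0,-1) blocked at (0,0); ray(1,0) blocked at (2,1)]
  BQ@(2,0): attacks (2,1) (3,0) (4,0) (1,0) (0,0) (3,1) (1,1) (0,2) [ray(0,1) blocked at (2,1); ray(1,0) blocked at (4,0); ray(-1,0) blocked at (0,0); ray(1,1) blocked at (3,1)]
  BN@(2,1): attacks (3,3) (4,2) (1,3) (0,2) (4,0) (0,0)
  BK@(3,3): attacks (3,4) (3,2) (4,3) (2,3) (4,4) (4,2) (2,4) (2,2)
  BQ@(5,3): attacks (5,4) (5,5) (5,2) (5,1) (5,0) (4,3) (3,3) (4,4) (3,5) (4,2) (3,1) [ray(0,1) blocked at (5,5); ray(-1,0) blocked at (3,3); ray(-1,-1) blocked at (3,1)]
Union (28 distinct): (0,0) (0,2) (0,3) (0,4) (0,5) (1,0) (1,1) (1,2) (1,3) (2,1) (2,2) (2,3) (2,4) (3,0) (3,1) (3,2) (3,3) (3,4) (3,5) (4,0) (4,2) (4,3) (4,4) (5,0) (5,1) (5,2) (5,4) (5,5)

Answer: 28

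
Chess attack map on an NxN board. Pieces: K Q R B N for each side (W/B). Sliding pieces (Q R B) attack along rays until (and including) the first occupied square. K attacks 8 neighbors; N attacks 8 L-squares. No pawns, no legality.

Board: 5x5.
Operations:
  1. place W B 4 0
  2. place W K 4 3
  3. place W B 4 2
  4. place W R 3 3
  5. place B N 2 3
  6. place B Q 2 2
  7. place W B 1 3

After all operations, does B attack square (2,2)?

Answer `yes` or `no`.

Answer: no

Derivation:
Op 1: place WB@(4,0)
Op 2: place WK@(4,3)
Op 3: place WB@(4,2)
Op 4: place WR@(3,3)
Op 5: place BN@(2,3)
Op 6: place BQ@(2,2)
Op 7: place WB@(1,3)
Per-piece attacks for B:
  BQ@(2,2): attacks (2,3) (2,1) (2,0) (3,2) (4,2) (1,2) (0,2) (3,3) (3,1) (4,0) (1,3) (1,1) (0,0) [ray(0,1) blocked at (2,3); ray(1,0) blocked at (4,2); ray(1,1) blocked at (3,3); ray(1,-1) blocked at (4,0); ray(-1,1) blocked at (1,3)]
  BN@(2,3): attacks (4,4) (0,4) (3,1) (4,2) (1,1) (0,2)
B attacks (2,2): no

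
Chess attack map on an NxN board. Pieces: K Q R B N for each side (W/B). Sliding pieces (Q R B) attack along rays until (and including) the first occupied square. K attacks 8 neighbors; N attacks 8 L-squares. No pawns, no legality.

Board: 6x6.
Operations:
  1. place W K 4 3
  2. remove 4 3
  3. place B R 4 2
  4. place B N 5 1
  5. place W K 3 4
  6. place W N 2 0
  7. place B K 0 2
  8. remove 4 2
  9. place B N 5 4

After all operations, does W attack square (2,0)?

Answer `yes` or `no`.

Op 1: place WK@(4,3)
Op 2: remove (4,3)
Op 3: place BR@(4,2)
Op 4: place BN@(5,1)
Op 5: place WK@(3,4)
Op 6: place WN@(2,0)
Op 7: place BK@(0,2)
Op 8: remove (4,2)
Op 9: place BN@(5,4)
Per-piece attacks for W:
  WN@(2,0): attacks (3,2) (4,1) (1,2) (0,1)
  WK@(3,4): attacks (3,5) (3,3) (4,4) (2,4) (4,5) (4,3) (2,5) (2,3)
W attacks (2,0): no

Answer: no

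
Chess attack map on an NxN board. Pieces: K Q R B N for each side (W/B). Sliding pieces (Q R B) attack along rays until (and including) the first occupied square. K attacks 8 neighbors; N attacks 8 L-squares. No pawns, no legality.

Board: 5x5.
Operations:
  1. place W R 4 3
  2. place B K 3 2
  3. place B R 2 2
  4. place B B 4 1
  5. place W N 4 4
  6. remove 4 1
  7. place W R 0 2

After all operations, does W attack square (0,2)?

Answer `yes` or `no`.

Answer: no

Derivation:
Op 1: place WR@(4,3)
Op 2: place BK@(3,2)
Op 3: place BR@(2,2)
Op 4: place BB@(4,1)
Op 5: place WN@(4,4)
Op 6: remove (4,1)
Op 7: place WR@(0,2)
Per-piece attacks for W:
  WR@(0,2): attacks (0,3) (0,4) (0,1) (0,0) (1,2) (2,2) [ray(1,0) blocked at (2,2)]
  WR@(4,3): attacks (4,4) (4,2) (4,1) (4,0) (3,3) (2,3) (1,3) (0,3) [ray(0,1) blocked at (4,4)]
  WN@(4,4): attacks (3,2) (2,3)
W attacks (0,2): no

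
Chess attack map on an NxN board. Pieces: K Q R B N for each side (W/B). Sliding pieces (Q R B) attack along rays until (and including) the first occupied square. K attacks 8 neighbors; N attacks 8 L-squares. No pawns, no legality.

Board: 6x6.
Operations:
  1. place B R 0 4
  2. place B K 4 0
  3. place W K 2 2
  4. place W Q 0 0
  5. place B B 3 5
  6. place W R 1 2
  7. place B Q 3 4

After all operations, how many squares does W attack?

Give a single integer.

Answer: 19

Derivation:
Op 1: place BR@(0,4)
Op 2: place BK@(4,0)
Op 3: place WK@(2,2)
Op 4: place WQ@(0,0)
Op 5: place BB@(3,5)
Op 6: place WR@(1,2)
Op 7: place BQ@(3,4)
Per-piece attacks for W:
  WQ@(0,0): attacks (0,1) (0,2) (0,3) (0,4) (1,0) (2,0) (3,0) (4,0) (1,1) (2,2) [ray(0,1) blocked at (0,4); ray(1,0) blocked at (4,0); ray(1,1) blocked at (2,2)]
  WR@(1,2): attacks (1,3) (1,4) (1,5) (1,1) (1,0) (2,2) (0,2) [ray(1,0) blocked at (2,2)]
  WK@(2,2): attacks (2,3) (2,1) (3,2) (1,2) (3,3) (3,1) (1,3) (1,1)
Union (19 distinct): (0,1) (0,2) (0,3) (0,4) (1,0) (1,1) (1,2) (1,3) (1,4) (1,5) (2,0) (2,1) (2,2) (2,3) (3,0) (3,1) (3,2) (3,3) (4,0)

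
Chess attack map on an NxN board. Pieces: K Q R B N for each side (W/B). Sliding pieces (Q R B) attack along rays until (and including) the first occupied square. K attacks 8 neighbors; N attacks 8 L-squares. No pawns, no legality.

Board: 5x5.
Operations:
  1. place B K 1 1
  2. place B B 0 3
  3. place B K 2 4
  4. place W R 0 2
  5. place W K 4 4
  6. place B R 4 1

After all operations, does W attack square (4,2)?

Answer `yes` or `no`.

Answer: yes

Derivation:
Op 1: place BK@(1,1)
Op 2: place BB@(0,3)
Op 3: place BK@(2,4)
Op 4: place WR@(0,2)
Op 5: place WK@(4,4)
Op 6: place BR@(4,1)
Per-piece attacks for W:
  WR@(0,2): attacks (0,3) (0,1) (0,0) (1,2) (2,2) (3,2) (4,2) [ray(0,1) blocked at (0,3)]
  WK@(4,4): attacks (4,3) (3,4) (3,3)
W attacks (4,2): yes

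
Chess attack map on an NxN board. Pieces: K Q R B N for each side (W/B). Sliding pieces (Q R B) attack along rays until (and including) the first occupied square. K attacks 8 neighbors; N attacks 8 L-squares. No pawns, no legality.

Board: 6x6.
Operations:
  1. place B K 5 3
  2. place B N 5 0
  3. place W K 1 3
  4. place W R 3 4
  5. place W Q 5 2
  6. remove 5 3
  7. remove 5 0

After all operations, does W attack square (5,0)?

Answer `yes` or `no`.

Answer: yes

Derivation:
Op 1: place BK@(5,3)
Op 2: place BN@(5,0)
Op 3: place WK@(1,3)
Op 4: place WR@(3,4)
Op 5: place WQ@(5,2)
Op 6: remove (5,3)
Op 7: remove (5,0)
Per-piece attacks for W:
  WK@(1,3): attacks (1,4) (1,2) (2,3) (0,3) (2,4) (2,2) (0,4) (0,2)
  WR@(3,4): attacks (3,5) (3,3) (3,2) (3,1) (3,0) (4,4) (5,4) (2,4) (1,4) (0,4)
  WQ@(5,2): attacks (5,3) (5,4) (5,5) (5,1) (5,0) (4,2) (3,2) (2,2) (1,2) (0,2) (4,3) (3,4) (4,1) (3,0) [ray(-1,1) blocked at (3,4)]
W attacks (5,0): yes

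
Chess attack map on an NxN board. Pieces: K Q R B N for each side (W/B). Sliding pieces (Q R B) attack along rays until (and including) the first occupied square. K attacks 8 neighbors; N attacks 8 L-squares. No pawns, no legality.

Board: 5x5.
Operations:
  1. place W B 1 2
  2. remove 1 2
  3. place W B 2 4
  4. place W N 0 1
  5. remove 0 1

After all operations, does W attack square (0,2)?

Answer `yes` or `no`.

Op 1: place WB@(1,2)
Op 2: remove (1,2)
Op 3: place WB@(2,4)
Op 4: place WN@(0,1)
Op 5: remove (0,1)
Per-piece attacks for W:
  WB@(2,4): attacks (3,3) (4,2) (1,3) (0,2)
W attacks (0,2): yes

Answer: yes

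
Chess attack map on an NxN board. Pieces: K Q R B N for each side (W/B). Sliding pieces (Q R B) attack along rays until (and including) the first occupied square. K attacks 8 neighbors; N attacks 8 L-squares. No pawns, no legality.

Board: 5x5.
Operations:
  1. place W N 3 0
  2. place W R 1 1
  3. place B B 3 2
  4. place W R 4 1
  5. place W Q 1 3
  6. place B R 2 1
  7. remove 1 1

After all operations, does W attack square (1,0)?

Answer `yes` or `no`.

Op 1: place WN@(3,0)
Op 2: place WR@(1,1)
Op 3: place BB@(3,2)
Op 4: place WR@(4,1)
Op 5: place WQ@(1,3)
Op 6: place BR@(2,1)
Op 7: remove (1,1)
Per-piece attacks for W:
  WQ@(1,3): attacks (1,4) (1,2) (1,1) (1,0) (2,3) (3,3) (4,3) (0,3) (2,4) (2,2) (3,1) (4,0) (0,4) (0,2)
  WN@(3,0): attacks (4,2) (2,2) (1,1)
  WR@(4,1): attacks (4,2) (4,3) (4,4) (4,0) (3,1) (2,1) [ray(-1,0) blocked at (2,1)]
W attacks (1,0): yes

Answer: yes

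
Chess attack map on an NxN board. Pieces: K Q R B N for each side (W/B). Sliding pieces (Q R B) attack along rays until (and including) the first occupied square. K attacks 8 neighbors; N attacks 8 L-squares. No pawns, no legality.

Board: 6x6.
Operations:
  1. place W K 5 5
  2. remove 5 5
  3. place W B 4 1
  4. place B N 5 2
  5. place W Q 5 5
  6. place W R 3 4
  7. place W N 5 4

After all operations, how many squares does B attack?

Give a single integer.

Op 1: place WK@(5,5)
Op 2: remove (5,5)
Op 3: place WB@(4,1)
Op 4: place BN@(5,2)
Op 5: place WQ@(5,5)
Op 6: place WR@(3,4)
Op 7: place WN@(5,4)
Per-piece attacks for B:
  BN@(5,2): attacks (4,4) (3,3) (4,0) (3,1)
Union (4 distinct): (3,1) (3,3) (4,0) (4,4)

Answer: 4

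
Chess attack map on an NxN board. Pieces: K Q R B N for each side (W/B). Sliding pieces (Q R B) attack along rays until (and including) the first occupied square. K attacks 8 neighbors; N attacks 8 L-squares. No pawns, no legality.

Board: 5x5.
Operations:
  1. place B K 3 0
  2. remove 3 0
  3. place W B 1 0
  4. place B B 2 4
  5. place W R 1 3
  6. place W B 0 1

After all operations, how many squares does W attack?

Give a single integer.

Op 1: place BK@(3,0)
Op 2: remove (3,0)
Op 3: place WB@(1,0)
Op 4: place BB@(2,4)
Op 5: place WR@(1,3)
Op 6: place WB@(0,1)
Per-piece attacks for W:
  WB@(0,1): attacks (1,2) (2,3) (3,4) (1,0) [ray(1,-1) blocked at (1,0)]
  WB@(1,0): attacks (2,1) (3,2) (4,3) (0,1) [ray(-1,1) blocked at (0,1)]
  WR@(1,3): attacks (1,4) (1,2) (1,1) (1,0) (2,3) (3,3) (4,3) (0,3) [ray(0,-1) blocked at (1,0)]
Union (12 distinct): (0,1) (0,3) (1,0) (1,1) (1,2) (1,4) (2,1) (2,3) (3,2) (3,3) (3,4) (4,3)

Answer: 12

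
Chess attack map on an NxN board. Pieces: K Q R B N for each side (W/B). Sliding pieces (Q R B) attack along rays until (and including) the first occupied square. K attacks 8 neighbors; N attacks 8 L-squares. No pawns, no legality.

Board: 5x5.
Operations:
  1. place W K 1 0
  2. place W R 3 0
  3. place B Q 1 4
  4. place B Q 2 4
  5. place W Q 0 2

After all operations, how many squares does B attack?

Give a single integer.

Op 1: place WK@(1,0)
Op 2: place WR@(3,0)
Op 3: place BQ@(1,4)
Op 4: place BQ@(2,4)
Op 5: place WQ@(0,2)
Per-piece attacks for B:
  BQ@(1,4): attacks (1,3) (1,2) (1,1) (1,0) (2,4) (0,4) (2,3) (3,2) (4,1) (0,3) [ray(0,-1) blocked at (1,0); ray(1,0) blocked at (2,4)]
  BQ@(2,4): attacks (2,3) (2,2) (2,1) (2,0) (3,4) (4,4) (1,4) (3,3) (4,2) (1,3) (0,2) [ray(-1,0) blocked at (1,4); ray(-1,-1) blocked at (0,2)]
Union (19 distinct): (0,2) (0,3) (0,4) (1,0) (1,1) (1,2) (1,3) (1,4) (2,0) (2,1) (2,2) (2,3) (2,4) (3,2) (3,3) (3,4) (4,1) (4,2) (4,4)

Answer: 19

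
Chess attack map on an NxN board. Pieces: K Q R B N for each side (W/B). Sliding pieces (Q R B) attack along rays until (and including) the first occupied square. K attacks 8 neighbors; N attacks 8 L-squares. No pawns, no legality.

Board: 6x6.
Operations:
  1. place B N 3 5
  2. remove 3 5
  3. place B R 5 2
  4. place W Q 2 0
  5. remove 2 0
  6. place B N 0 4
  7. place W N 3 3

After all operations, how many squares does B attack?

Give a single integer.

Answer: 12

Derivation:
Op 1: place BN@(3,5)
Op 2: remove (3,5)
Op 3: place BR@(5,2)
Op 4: place WQ@(2,0)
Op 5: remove (2,0)
Op 6: place BN@(0,4)
Op 7: place WN@(3,3)
Per-piece attacks for B:
  BN@(0,4): attacks (2,5) (1,2) (2,3)
  BR@(5,2): attacks (5,3) (5,4) (5,5) (5,1) (5,0) (4,2) (3,2) (2,2) (1,2) (0,2)
Union (12 distinct): (0,2) (1,2) (2,2) (2,3) (2,5) (3,2) (4,2) (5,0) (5,1) (5,3) (5,4) (5,5)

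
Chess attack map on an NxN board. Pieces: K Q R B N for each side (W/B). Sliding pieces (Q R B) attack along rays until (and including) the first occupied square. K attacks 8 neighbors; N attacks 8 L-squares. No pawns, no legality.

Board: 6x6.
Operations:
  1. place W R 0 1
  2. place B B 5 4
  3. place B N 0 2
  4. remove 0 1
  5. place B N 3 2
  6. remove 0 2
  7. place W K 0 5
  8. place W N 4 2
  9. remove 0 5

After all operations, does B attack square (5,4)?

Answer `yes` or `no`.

Answer: no

Derivation:
Op 1: place WR@(0,1)
Op 2: place BB@(5,4)
Op 3: place BN@(0,2)
Op 4: remove (0,1)
Op 5: place BN@(3,2)
Op 6: remove (0,2)
Op 7: place WK@(0,5)
Op 8: place WN@(4,2)
Op 9: remove (0,5)
Per-piece attacks for B:
  BN@(3,2): attacks (4,4) (5,3) (2,4) (1,3) (4,0) (5,1) (2,0) (1,1)
  BB@(5,4): attacks (4,5) (4,3) (3,2) [ray(-1,-1) blocked at (3,2)]
B attacks (5,4): no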